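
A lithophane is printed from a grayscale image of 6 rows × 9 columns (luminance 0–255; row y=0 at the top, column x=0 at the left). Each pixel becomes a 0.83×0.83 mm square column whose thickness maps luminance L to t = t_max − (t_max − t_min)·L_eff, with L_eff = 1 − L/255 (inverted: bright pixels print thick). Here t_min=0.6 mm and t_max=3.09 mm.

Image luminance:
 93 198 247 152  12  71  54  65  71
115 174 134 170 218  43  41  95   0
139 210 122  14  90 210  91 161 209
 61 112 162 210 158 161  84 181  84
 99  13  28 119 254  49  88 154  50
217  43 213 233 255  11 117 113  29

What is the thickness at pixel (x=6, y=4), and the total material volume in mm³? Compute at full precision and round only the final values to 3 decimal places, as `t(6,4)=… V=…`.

span = t_max - t_min = 3.09 - 0.6 = 2.490
L(6,4) = 88, L_eff = 1 - 88/255 = 0.654902 (inverted)
t(6,4) = 3.09 - 2.490·0.654902 = 1.459
Σt over all 6·9 pixels = 814651/8500 ≈ 95.8412941
V = pitch²·Σt = 0.83²·814651/8500 = 66.025

t(6,4)=1.459 V=66.025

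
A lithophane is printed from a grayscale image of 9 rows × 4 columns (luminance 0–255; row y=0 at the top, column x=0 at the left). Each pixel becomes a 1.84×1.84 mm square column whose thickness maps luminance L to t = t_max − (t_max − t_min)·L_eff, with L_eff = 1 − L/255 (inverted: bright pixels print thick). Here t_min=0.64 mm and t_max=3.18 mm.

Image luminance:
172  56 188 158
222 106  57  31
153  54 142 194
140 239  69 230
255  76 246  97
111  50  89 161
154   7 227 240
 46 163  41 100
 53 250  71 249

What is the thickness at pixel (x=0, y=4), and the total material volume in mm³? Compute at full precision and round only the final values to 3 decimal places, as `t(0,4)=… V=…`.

t(0,4)=3.180 V=243.147

span = t_max - t_min = 3.18 - 0.64 = 2.540
L(0,4) = 255, L_eff = 1 - 255/255 = 0.000000 (inverted)
t(0,4) = 3.18 - 2.540·0.000000 = 3.180
Σt over all 9·4 pixels = 915679/12750 ≈ 71.8179608
V = pitch²·Σt = 1.84²·915679/12750 = 243.147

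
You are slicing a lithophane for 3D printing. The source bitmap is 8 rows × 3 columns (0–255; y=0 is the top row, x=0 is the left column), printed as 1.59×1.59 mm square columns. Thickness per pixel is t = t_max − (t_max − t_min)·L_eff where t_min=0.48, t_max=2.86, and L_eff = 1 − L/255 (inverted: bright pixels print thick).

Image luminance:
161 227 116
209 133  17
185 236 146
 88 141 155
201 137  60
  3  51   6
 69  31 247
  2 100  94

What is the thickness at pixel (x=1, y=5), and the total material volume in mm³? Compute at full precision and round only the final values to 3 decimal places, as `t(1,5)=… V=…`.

span = t_max - t_min = 2.86 - 0.48 = 2.380
L(1,5) = 51, L_eff = 1 - 51/255 = 0.800000 (inverted)
t(1,5) = 2.86 - 2.380·0.800000 = 0.956
Σt over all 8·3 pixels = 5669/150 ≈ 37.7933333
V = pitch²·Σt = 1.59²·5669/150 = 95.545

t(1,5)=0.956 V=95.545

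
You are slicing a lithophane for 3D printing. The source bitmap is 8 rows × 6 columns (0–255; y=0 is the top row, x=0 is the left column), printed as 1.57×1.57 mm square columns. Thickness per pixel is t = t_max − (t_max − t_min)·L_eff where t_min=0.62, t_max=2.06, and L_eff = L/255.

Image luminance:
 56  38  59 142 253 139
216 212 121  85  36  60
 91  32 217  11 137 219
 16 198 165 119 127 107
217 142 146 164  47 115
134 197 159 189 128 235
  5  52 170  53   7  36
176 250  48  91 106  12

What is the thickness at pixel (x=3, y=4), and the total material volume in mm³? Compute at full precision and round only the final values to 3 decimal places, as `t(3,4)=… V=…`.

t(3,4)=1.134 V=163.901

span = t_max - t_min = 2.06 - 0.62 = 1.440
L(3,4) = 164, L_eff = 164/255 = 0.643137
t(3,4) = 2.06 - 1.440·0.643137 = 1.134
Σt over all 8·6 pixels = 5652/85 ≈ 66.4941176
V = pitch²·Σt = 1.57²·5652/85 = 163.901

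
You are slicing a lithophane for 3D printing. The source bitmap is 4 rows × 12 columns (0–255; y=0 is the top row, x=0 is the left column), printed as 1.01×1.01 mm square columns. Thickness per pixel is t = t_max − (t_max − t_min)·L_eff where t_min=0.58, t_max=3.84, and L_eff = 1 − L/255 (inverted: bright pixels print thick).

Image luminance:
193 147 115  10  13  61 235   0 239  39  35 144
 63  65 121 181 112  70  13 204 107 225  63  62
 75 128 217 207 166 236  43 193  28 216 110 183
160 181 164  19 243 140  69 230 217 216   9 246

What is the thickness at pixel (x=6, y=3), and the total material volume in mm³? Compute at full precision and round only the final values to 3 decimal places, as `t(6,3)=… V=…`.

span = t_max - t_min = 3.84 - 0.58 = 3.260
L(6,3) = 69, L_eff = 1 - 69/255 = 0.729412 (inverted)
t(6,3) = 3.84 - 3.260·0.729412 = 1.462
Σt over all 4·12 pixels = 455893/4250 ≈ 107.2689412
V = pitch²·Σt = 1.01²·455893/4250 = 109.425

t(6,3)=1.462 V=109.425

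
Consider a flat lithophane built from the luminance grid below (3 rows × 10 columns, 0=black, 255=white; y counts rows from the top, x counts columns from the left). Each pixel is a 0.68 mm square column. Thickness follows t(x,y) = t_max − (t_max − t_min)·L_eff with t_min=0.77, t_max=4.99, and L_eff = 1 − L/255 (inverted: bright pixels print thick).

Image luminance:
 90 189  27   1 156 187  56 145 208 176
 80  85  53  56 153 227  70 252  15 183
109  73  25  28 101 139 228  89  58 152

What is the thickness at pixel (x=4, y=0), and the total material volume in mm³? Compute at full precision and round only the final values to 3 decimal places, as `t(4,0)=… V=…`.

span = t_max - t_min = 4.99 - 0.77 = 4.220
L(4,0) = 156, L_eff = 1 - 156/255 = 0.388235 (inverted)
t(4,0) = 4.99 - 4.220·0.388235 = 3.352
Σt over all 3·10 pixels = 169041/2125 ≈ 79.5487059
V = pitch²·Σt = 0.68²·169041/2125 = 36.783

t(4,0)=3.352 V=36.783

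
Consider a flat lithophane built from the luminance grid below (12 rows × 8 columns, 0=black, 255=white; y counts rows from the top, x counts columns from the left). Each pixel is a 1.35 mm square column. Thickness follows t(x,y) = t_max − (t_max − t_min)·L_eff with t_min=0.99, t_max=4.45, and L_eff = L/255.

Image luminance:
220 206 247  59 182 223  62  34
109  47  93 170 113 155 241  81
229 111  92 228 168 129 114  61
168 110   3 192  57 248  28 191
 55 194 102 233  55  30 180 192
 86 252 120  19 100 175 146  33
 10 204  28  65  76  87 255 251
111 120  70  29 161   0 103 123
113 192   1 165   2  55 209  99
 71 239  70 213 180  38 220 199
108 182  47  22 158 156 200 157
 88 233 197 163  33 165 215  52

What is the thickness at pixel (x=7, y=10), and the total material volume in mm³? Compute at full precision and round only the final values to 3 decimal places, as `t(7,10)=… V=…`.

t(7,10)=2.320 V=474.952

span = t_max - t_min = 4.45 - 0.99 = 3.460
L(7,10) = 157, L_eff = 157/255 = 0.615686
t(7,10) = 4.45 - 3.460·0.615686 = 2.320
Σt over all 12·8 pixels = 1661353/6375 ≈ 260.6043922
V = pitch²·Σt = 1.35²·1661353/6375 = 474.952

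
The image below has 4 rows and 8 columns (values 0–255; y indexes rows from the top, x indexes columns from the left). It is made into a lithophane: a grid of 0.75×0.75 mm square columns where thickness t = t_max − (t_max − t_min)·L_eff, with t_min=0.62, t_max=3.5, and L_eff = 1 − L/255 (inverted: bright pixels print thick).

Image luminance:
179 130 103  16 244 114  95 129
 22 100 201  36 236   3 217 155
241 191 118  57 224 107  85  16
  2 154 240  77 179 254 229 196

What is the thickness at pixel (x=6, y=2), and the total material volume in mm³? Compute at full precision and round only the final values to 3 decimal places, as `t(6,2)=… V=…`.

t(6,2)=1.580 V=38.795

span = t_max - t_min = 3.5 - 0.62 = 2.880
L(6,2) = 85, L_eff = 1 - 85/255 = 0.666667 (inverted)
t(6,2) = 3.5 - 2.880·0.666667 = 1.580
Σt over all 4·8 pixels = 29312/425 ≈ 68.9694118
V = pitch²·Σt = 0.75²·29312/425 = 38.795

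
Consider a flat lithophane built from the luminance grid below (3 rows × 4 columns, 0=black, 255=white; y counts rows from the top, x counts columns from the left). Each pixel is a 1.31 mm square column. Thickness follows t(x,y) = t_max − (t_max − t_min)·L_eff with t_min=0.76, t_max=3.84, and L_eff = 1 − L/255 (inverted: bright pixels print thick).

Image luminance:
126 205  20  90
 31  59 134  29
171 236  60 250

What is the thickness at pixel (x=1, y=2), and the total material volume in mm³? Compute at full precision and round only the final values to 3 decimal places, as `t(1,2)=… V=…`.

t(1,2)=3.611 V=44.898

span = t_max - t_min = 3.84 - 0.76 = 3.080
L(1,2) = 236, L_eff = 1 - 236/255 = 0.074510 (inverted)
t(1,2) = 3.84 - 3.080·0.074510 = 3.611
Σt over all 3·4 pixels = 9811/375 ≈ 26.1626667
V = pitch²·Σt = 1.31²·9811/375 = 44.898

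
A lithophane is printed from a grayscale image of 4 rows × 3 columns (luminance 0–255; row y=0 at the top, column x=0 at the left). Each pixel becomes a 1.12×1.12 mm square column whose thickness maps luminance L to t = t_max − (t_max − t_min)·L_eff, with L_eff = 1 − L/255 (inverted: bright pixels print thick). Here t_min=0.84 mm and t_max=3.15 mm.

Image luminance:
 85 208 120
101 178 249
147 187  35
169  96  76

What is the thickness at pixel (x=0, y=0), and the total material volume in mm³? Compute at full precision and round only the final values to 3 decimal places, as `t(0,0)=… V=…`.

span = t_max - t_min = 3.15 - 0.84 = 2.310
L(0,0) = 85, L_eff = 1 - 85/255 = 0.666667 (inverted)
t(0,0) = 3.15 - 2.310·0.666667 = 1.610
Σt over all 4·3 pixels = 212807/8500 ≈ 25.0361176
V = pitch²·Σt = 1.12²·212807/8500 = 31.405

t(0,0)=1.610 V=31.405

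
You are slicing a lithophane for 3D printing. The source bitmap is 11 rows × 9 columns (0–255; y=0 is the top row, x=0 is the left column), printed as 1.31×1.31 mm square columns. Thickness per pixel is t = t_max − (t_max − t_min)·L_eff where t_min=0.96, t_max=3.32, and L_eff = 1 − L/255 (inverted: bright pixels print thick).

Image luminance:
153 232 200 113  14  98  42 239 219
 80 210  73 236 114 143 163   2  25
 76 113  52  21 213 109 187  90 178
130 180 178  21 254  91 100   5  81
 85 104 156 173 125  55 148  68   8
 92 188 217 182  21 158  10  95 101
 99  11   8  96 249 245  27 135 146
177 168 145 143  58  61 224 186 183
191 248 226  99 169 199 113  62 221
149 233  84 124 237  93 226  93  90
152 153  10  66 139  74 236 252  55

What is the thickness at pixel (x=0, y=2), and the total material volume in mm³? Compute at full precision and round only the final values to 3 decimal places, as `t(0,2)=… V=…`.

t(0,2)=1.663 V=366.011

span = t_max - t_min = 3.32 - 0.96 = 2.360
L(0,2) = 76, L_eff = 1 - 76/255 = 0.701961 (inverted)
t(0,2) = 3.32 - 2.360·0.701961 = 1.663
Σt over all 11·9 pixels = 1359664/6375 ≈ 213.2806275
V = pitch²·Σt = 1.31²·1359664/6375 = 366.011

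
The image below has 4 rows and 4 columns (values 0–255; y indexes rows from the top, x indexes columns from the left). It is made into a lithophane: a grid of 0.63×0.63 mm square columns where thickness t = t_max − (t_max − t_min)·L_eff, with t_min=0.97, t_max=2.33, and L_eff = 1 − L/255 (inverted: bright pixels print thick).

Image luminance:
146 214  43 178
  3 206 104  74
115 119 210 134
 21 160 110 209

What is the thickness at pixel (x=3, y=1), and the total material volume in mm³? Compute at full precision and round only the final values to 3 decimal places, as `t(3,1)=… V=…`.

span = t_max - t_min = 2.33 - 0.97 = 1.360
L(3,1) = 74, L_eff = 1 - 74/255 = 0.709804 (inverted)
t(3,1) = 2.33 - 1.360·0.709804 = 1.365
Σt over all 4·4 pixels = 26.432
V = pitch²·Σt = 0.63²·26.432 = 10.491

t(3,1)=1.365 V=10.491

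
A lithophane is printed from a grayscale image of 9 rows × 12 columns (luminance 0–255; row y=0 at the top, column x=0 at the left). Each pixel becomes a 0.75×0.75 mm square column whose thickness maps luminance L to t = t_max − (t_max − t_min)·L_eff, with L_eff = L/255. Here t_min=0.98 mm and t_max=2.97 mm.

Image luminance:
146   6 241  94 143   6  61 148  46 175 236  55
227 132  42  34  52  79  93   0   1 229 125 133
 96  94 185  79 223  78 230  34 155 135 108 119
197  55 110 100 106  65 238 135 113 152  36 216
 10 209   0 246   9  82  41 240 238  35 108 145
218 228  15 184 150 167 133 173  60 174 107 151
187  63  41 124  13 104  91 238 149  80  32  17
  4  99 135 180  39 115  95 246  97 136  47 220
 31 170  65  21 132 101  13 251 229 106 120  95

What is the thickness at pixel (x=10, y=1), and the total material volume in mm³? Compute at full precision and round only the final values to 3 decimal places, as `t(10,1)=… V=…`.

span = t_max - t_min = 2.97 - 0.98 = 1.990
L(10,1) = 125, L_eff = 125/255 = 0.490196
t(10,1) = 2.97 - 1.990·0.490196 = 1.995
Σt over all 9·12 pixels = 1419388/6375 ≈ 222.6490980
V = pitch²·Σt = 0.75²·1419388/6375 = 125.240

t(10,1)=1.995 V=125.240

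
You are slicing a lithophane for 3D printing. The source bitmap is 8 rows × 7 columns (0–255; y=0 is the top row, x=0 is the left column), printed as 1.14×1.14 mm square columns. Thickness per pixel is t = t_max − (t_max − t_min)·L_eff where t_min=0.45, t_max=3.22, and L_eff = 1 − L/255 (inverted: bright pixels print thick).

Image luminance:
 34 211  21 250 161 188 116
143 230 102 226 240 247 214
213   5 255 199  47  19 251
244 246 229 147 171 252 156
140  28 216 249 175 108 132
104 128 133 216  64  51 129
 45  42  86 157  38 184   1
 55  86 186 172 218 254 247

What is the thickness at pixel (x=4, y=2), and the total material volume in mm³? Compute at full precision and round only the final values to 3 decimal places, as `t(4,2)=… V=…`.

span = t_max - t_min = 3.22 - 0.45 = 2.770
L(4,2) = 47, L_eff = 1 - 47/255 = 0.815686 (inverted)
t(4,2) = 3.22 - 2.770·0.815686 = 0.961
Σt over all 8·7 pixels = 2986297/25500 ≈ 117.1096863
V = pitch²·Σt = 1.14²·2986297/25500 = 152.196

t(4,2)=0.961 V=152.196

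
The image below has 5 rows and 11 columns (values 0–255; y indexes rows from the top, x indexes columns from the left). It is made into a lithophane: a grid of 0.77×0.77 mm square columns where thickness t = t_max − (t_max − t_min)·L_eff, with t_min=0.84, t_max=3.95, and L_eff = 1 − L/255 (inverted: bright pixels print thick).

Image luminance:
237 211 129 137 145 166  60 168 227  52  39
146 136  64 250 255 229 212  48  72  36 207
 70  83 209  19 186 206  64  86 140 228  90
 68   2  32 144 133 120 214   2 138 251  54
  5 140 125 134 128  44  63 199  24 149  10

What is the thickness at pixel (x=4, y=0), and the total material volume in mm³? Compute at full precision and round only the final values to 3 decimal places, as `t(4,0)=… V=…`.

t(4,0)=2.608 V=76.462

span = t_max - t_min = 3.95 - 0.84 = 3.110
L(4,0) = 145, L_eff = 1 - 145/255 = 0.431373 (inverted)
t(4,0) = 3.95 - 3.110·0.431373 = 2.608
Σt over all 5·11 pixels = 548091/4250 ≈ 128.9625882
V = pitch²·Σt = 0.77²·548091/4250 = 76.462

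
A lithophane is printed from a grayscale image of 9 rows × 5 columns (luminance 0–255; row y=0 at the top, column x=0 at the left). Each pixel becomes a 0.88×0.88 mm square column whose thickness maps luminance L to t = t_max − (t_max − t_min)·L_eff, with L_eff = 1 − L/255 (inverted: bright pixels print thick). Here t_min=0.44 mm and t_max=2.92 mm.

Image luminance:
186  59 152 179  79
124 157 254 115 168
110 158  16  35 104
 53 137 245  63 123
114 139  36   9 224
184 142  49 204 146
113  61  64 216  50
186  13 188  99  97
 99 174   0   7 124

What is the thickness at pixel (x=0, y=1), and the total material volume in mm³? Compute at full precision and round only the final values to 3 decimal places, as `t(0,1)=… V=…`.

t(0,1)=1.646 V=54.911

span = t_max - t_min = 2.92 - 0.44 = 2.480
L(0,1) = 124, L_eff = 1 - 124/255 = 0.513725 (inverted)
t(0,1) = 2.92 - 2.480·0.513725 = 1.646
Σt over all 9·5 pixels = 90407/1275 ≈ 70.9074510
V = pitch²·Σt = 0.88²·90407/1275 = 54.911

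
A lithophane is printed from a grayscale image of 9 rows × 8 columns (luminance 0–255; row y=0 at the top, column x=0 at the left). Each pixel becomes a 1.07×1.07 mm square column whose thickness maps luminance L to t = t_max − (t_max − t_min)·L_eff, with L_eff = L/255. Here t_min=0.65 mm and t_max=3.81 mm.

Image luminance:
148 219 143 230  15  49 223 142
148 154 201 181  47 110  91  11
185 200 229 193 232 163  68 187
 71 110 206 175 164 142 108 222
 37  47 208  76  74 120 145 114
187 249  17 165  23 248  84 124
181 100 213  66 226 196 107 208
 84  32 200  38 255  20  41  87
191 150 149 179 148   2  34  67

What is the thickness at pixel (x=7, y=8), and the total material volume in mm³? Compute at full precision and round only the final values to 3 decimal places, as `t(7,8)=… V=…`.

span = t_max - t_min = 3.81 - 0.65 = 3.160
L(7,8) = 67, L_eff = 67/255 = 0.262745
t(7,8) = 3.81 - 3.160·0.262745 = 2.980
Σt over all 9·8 pixels = 985729/6375 ≈ 154.6241569
V = pitch²·Σt = 1.07²·985729/6375 = 177.029

t(7,8)=2.980 V=177.029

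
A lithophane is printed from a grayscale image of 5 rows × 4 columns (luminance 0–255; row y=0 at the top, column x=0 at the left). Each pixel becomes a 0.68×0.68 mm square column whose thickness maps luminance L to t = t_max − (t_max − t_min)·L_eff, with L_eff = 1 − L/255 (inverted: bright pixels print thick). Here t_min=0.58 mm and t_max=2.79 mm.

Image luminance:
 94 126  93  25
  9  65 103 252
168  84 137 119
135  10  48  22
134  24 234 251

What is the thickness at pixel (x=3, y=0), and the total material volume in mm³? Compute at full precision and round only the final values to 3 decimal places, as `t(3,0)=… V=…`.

t(3,0)=0.797 V=13.912

span = t_max - t_min = 2.79 - 0.58 = 2.210
L(3,0) = 25, L_eff = 1 - 25/255 = 0.901961 (inverted)
t(3,0) = 2.79 - 2.210·0.901961 = 0.797
Σt over all 5·4 pixels = 30.086
V = pitch²·Σt = 0.68²·30.086 = 13.912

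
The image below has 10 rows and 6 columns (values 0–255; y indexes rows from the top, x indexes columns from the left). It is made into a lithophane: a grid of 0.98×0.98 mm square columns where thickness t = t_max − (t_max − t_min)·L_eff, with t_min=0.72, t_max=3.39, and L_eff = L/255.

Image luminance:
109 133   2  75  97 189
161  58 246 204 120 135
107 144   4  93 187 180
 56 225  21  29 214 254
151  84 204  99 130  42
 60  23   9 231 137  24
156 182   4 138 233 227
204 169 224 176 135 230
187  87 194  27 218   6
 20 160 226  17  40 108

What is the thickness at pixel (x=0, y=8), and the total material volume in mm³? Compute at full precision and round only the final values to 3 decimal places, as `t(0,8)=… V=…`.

t(0,8)=1.432 V=118.870

span = t_max - t_min = 3.39 - 0.72 = 2.670
L(0,8) = 187, L_eff = 187/255 = 0.733333
t(0,8) = 3.39 - 2.670·0.733333 = 1.432
Σt over all 10·6 pixels = 210411/1700 ≈ 123.7711765
V = pitch²·Σt = 0.98²·210411/1700 = 118.870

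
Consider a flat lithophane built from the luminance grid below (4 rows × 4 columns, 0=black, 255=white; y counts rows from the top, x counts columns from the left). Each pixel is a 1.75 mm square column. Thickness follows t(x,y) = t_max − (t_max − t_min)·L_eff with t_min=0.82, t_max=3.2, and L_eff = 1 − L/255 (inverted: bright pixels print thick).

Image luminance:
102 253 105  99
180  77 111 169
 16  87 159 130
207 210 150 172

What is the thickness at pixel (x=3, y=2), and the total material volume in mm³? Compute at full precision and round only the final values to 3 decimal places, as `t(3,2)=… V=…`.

t(3,2)=2.033 V=103.835

span = t_max - t_min = 3.2 - 0.82 = 2.380
L(3,2) = 130, L_eff = 1 - 130/255 = 0.490196 (inverted)
t(3,2) = 3.2 - 2.380·0.490196 = 2.033
Σt over all 4·4 pixels = 25429/750 ≈ 33.9053333
V = pitch²·Σt = 1.75²·25429/750 = 103.835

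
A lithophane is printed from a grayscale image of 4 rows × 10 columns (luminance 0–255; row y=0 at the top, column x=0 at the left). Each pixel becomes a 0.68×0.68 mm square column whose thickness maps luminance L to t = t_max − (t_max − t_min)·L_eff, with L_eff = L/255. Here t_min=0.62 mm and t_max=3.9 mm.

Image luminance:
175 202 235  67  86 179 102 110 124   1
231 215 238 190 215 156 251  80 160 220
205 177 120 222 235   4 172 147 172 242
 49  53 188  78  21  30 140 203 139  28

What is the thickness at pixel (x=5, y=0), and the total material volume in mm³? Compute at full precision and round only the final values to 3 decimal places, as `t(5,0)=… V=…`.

span = t_max - t_min = 3.9 - 0.62 = 3.280
L(5,0) = 179, L_eff = 179/255 = 0.701961
t(5,0) = 3.9 - 3.280·0.701961 = 1.598
Σt over all 4·10 pixels = 171272/2125 ≈ 80.5985882
V = pitch²·Σt = 0.68²·171272/2125 = 37.269

t(5,0)=1.598 V=37.269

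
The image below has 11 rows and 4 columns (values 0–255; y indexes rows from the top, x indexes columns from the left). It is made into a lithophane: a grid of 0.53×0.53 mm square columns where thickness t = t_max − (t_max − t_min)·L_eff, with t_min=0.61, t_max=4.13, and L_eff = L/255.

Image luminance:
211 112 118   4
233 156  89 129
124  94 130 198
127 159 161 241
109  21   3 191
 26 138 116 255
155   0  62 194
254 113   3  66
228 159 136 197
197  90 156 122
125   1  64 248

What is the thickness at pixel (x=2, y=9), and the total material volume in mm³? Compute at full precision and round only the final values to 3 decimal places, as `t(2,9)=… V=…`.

span = t_max - t_min = 4.13 - 0.61 = 3.520
L(2,9) = 156, L_eff = 156/255 = 0.611765
t(2,9) = 4.13 - 3.520·0.611765 = 1.977
Σt over all 11·4 pixels = 43703/425 ≈ 102.8305882
V = pitch²·Σt = 0.53²·43703/425 = 28.885

t(2,9)=1.977 V=28.885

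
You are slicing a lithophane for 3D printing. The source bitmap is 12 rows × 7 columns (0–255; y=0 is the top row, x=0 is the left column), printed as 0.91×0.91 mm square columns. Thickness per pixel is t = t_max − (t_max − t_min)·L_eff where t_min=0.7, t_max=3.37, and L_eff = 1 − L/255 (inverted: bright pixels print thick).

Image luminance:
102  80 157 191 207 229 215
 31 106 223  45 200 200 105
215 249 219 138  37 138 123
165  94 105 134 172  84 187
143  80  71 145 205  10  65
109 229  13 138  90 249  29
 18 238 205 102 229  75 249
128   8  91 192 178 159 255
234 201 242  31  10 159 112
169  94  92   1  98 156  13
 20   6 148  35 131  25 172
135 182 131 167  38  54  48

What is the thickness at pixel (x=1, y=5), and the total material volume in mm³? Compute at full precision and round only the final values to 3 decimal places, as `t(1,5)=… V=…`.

t(1,5)=3.098 V=141.972

span = t_max - t_min = 3.37 - 0.7 = 2.670
L(1,5) = 229, L_eff = 1 - 229/255 = 0.101961 (inverted)
t(1,5) = 3.37 - 2.670·0.101961 = 3.098
Σt over all 12·7 pixels = 728631/4250 ≈ 171.4425882
V = pitch²·Σt = 0.91²·728631/4250 = 141.972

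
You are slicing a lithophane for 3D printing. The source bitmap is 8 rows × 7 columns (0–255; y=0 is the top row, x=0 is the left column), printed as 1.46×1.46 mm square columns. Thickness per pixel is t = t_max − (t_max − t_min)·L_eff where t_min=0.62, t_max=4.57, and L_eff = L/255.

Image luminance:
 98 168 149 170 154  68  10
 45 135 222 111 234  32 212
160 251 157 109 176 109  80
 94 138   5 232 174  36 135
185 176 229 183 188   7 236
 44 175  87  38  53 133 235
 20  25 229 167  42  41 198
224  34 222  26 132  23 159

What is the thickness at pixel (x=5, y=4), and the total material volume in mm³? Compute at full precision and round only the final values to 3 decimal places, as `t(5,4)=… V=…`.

t(5,4)=4.462 V=308.608

span = t_max - t_min = 4.57 - 0.62 = 3.950
L(5,4) = 7, L_eff = 7/255 = 0.027451
t(5,4) = 4.57 - 3.950·0.027451 = 4.462
Σt over all 8·7 pixels = 738367/5100 ≈ 144.7778431
V = pitch²·Σt = 1.46²·738367/5100 = 308.608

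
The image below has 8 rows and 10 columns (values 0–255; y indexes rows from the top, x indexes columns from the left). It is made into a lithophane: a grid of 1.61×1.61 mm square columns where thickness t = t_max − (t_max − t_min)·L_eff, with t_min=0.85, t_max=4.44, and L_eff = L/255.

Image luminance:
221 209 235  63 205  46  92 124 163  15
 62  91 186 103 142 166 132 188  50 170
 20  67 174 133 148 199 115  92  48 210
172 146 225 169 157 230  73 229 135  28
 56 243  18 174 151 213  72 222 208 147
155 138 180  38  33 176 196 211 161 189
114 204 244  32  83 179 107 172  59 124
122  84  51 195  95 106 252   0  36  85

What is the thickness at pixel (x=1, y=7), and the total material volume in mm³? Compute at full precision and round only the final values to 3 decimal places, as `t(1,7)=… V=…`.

t(1,7)=3.257 V=528.125

span = t_max - t_min = 4.44 - 0.85 = 3.590
L(1,7) = 84, L_eff = 84/255 = 0.329412
t(1,7) = 4.44 - 3.590·0.329412 = 3.257
Σt over all 8·10 pixels = 865913/4250 ≈ 203.7442353
V = pitch²·Σt = 1.61²·865913/4250 = 528.125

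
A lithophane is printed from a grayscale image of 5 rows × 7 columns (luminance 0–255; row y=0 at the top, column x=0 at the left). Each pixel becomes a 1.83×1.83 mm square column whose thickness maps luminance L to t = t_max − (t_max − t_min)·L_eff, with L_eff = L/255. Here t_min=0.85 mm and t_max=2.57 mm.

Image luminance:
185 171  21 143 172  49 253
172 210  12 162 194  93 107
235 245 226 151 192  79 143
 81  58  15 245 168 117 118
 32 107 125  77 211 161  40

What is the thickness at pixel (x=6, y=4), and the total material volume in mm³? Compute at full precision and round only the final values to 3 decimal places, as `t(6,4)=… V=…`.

t(6,4)=2.300 V=193.486

span = t_max - t_min = 2.57 - 0.85 = 1.720
L(6,4) = 40, L_eff = 40/255 = 0.156863
t(6,4) = 2.57 - 1.720·0.156863 = 2.300
Σt over all 5·7 pixels = 98219/1700 ≈ 57.7758824
V = pitch²·Σt = 1.83²·98219/1700 = 193.486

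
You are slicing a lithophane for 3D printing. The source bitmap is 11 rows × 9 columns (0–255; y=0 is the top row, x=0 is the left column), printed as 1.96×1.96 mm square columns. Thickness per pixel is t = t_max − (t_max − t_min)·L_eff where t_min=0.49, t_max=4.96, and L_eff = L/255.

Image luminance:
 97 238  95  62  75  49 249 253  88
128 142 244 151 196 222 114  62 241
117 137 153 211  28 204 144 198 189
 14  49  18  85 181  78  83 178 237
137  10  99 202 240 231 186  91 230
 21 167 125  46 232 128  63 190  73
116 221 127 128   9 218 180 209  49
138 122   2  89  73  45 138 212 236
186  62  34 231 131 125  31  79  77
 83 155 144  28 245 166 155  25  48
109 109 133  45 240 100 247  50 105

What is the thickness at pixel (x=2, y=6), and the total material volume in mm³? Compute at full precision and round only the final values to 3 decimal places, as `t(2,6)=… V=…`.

t(2,6)=2.734 V=1015.256

span = t_max - t_min = 4.96 - 0.49 = 4.470
L(2,6) = 127, L_eff = 127/255 = 0.498039
t(2,6) = 4.96 - 4.470·0.498039 = 2.734
Σt over all 11·9 pixels = 561594/2125 ≈ 264.2795294
V = pitch²·Σt = 1.96²·561594/2125 = 1015.256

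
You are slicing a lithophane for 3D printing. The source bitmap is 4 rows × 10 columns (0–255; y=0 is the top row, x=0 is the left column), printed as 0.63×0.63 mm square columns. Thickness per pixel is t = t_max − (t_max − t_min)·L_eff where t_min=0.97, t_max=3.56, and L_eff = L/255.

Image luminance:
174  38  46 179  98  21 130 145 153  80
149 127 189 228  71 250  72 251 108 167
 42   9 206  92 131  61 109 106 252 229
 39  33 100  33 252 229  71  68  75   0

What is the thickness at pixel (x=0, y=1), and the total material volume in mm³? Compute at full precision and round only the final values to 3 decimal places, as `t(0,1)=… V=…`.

t(0,1)=2.047 V=37.116

span = t_max - t_min = 3.56 - 0.97 = 2.590
L(0,1) = 149, L_eff = 149/255 = 0.584314
t(0,1) = 3.56 - 2.590·0.584314 = 2.047
Σt over all 4·10 pixels = 2384633/25500 ≈ 93.5150196
V = pitch²·Σt = 0.63²·2384633/25500 = 37.116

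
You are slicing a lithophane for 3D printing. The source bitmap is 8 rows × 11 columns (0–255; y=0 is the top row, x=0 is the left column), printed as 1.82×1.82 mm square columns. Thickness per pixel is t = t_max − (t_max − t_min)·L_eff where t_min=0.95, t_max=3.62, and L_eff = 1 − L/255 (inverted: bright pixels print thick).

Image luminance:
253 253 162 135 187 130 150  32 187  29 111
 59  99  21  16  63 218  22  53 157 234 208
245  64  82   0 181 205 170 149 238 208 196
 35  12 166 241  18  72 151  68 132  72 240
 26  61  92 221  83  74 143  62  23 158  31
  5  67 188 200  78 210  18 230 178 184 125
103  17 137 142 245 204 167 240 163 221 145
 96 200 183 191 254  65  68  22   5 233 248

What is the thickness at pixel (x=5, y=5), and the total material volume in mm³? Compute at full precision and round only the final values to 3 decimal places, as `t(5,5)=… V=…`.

t(5,5)=3.149 V=676.809

span = t_max - t_min = 3.62 - 0.95 = 2.670
L(5,5) = 210, L_eff = 1 - 210/255 = 0.176471 (inverted)
t(5,5) = 3.62 - 2.670·0.176471 = 3.149
Σt over all 8·11 pixels = 173677/850 ≈ 204.3258824
V = pitch²·Σt = 1.82²·173677/850 = 676.809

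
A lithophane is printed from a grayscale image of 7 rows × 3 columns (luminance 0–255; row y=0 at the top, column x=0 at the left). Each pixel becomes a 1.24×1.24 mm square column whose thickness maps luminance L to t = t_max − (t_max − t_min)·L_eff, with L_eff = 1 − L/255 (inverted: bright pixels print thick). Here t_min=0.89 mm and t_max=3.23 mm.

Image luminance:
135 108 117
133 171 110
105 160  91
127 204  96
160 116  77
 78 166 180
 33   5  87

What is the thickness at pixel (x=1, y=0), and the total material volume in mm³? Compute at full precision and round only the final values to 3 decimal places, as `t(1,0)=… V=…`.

t(1,0)=1.881 V=63.434

span = t_max - t_min = 3.23 - 0.89 = 2.340
L(1,0) = 108, L_eff = 1 - 108/255 = 0.576471 (inverted)
t(1,0) = 3.23 - 2.340·0.576471 = 1.881
Σt over all 7·3 pixels = 350667/8500 ≈ 41.2549412
V = pitch²·Σt = 1.24²·350667/8500 = 63.434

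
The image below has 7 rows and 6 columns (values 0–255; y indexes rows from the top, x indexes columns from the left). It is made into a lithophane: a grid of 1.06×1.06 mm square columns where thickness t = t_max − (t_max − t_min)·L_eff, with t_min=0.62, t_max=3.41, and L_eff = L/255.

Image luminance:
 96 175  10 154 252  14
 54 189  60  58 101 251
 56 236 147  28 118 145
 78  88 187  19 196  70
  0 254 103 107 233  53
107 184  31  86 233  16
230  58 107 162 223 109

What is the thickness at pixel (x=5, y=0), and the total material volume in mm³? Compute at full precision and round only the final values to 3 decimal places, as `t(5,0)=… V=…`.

span = t_max - t_min = 3.41 - 0.62 = 2.790
L(5,0) = 14, L_eff = 14/255 = 0.054902
t(5,0) = 3.41 - 2.790·0.054902 = 3.257
Σt over all 7·6 pixels = 186279/2125 ≈ 87.6607059
V = pitch²·Σt = 1.06²·186279/2125 = 98.496

t(5,0)=3.257 V=98.496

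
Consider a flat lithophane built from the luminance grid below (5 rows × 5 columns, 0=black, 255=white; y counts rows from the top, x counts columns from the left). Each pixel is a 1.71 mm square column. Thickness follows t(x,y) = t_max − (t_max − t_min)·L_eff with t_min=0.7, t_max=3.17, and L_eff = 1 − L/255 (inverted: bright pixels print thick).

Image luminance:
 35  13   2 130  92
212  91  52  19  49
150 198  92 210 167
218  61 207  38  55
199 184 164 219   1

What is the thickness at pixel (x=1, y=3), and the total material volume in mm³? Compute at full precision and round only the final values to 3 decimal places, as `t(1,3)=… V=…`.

t(1,3)=1.291 V=132.121

span = t_max - t_min = 3.17 - 0.7 = 2.470
L(1,3) = 61, L_eff = 1 - 61/255 = 0.760784 (inverted)
t(1,3) = 3.17 - 2.470·0.760784 = 1.291
Σt over all 5·5 pixels = 288044/6375 ≈ 45.1833725
V = pitch²·Σt = 1.71²·288044/6375 = 132.121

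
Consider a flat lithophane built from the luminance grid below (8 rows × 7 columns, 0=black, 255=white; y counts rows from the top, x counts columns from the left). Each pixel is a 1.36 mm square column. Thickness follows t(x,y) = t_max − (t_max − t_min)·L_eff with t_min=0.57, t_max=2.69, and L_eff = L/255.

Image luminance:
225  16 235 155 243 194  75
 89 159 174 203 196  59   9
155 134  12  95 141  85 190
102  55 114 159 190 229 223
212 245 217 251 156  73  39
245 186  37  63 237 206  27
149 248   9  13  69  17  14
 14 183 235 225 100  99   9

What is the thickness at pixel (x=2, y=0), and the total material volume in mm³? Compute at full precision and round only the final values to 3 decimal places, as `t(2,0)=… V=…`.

span = t_max - t_min = 2.69 - 0.57 = 2.120
L(2,0) = 235, L_eff = 235/255 = 0.921569
t(2,0) = 2.69 - 2.120·0.921569 = 0.736
Σt over all 8·7 pixels = 187716/2125 ≈ 88.3369412
V = pitch²·Σt = 1.36²·187716/2125 = 163.388

t(2,0)=0.736 V=163.388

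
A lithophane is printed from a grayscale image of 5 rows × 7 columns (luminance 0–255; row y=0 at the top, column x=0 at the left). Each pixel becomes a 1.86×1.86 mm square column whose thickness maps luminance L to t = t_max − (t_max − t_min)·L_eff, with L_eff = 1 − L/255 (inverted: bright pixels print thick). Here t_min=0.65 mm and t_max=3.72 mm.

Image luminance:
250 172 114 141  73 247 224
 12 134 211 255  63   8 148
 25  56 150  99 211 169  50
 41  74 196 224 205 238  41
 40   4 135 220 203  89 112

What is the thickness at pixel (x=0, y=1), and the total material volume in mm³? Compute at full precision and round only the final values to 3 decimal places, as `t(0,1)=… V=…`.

t(0,1)=0.794 V=271.716

span = t_max - t_min = 3.72 - 0.65 = 3.070
L(0,1) = 12, L_eff = 1 - 12/255 = 0.952941 (inverted)
t(0,1) = 3.72 - 3.070·0.952941 = 0.794
Σt over all 5·7 pixels = 2002763/25500 ≈ 78.5397255
V = pitch²·Σt = 1.86²·2002763/25500 = 271.716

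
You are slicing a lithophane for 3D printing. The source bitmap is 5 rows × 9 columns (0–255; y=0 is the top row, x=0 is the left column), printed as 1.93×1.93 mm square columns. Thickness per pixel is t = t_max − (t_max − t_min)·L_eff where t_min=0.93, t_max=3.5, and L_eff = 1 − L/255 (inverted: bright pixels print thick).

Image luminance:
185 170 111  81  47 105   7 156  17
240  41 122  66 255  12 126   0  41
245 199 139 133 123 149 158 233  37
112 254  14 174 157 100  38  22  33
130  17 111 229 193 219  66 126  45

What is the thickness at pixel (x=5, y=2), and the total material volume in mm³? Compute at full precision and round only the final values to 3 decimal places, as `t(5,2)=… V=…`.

span = t_max - t_min = 3.5 - 0.93 = 2.570
L(5,2) = 149, L_eff = 1 - 149/255 = 0.415686 (inverted)
t(5,2) = 3.5 - 2.570·0.415686 = 2.432
Σt over all 5·9 pixels = 804447/8500 ≈ 94.6408235
V = pitch²·Σt = 1.93²·804447/8500 = 352.528

t(5,2)=2.432 V=352.528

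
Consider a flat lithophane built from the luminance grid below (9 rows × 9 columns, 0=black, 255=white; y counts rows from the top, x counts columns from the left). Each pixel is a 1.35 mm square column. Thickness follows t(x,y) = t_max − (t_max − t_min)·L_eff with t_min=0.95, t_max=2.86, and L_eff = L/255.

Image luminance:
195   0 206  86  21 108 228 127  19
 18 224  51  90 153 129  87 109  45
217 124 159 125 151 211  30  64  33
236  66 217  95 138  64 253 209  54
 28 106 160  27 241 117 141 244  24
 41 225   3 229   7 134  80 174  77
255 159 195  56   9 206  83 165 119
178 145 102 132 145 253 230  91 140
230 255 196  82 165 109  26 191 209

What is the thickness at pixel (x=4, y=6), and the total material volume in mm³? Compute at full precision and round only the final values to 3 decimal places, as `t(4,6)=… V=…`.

span = t_max - t_min = 2.86 - 0.95 = 1.910
L(4,6) = 9, L_eff = 9/255 = 0.035294
t(4,6) = 2.86 - 1.910·0.035294 = 2.793
Σt over all 9·9 pixels = 974216/6375 ≈ 152.8181961
V = pitch²·Σt = 1.35²·974216/6375 = 278.511

t(4,6)=2.793 V=278.511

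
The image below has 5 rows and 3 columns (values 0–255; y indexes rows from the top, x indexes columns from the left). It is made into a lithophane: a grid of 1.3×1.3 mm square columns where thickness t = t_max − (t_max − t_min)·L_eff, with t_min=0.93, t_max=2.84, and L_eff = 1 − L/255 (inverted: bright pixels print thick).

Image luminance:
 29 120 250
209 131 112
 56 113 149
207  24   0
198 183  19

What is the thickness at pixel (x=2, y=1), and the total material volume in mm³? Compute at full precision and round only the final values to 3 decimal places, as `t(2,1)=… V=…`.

span = t_max - t_min = 2.84 - 0.93 = 1.910
L(2,1) = 112, L_eff = 1 - 112/255 = 0.560784 (inverted)
t(2,1) = 2.84 - 1.910·0.560784 = 1.769
Σt over all 5·3 pixels = 9327/340 ≈ 27.4323529
V = pitch²·Σt = 1.3²·9327/340 = 46.361

t(2,1)=1.769 V=46.361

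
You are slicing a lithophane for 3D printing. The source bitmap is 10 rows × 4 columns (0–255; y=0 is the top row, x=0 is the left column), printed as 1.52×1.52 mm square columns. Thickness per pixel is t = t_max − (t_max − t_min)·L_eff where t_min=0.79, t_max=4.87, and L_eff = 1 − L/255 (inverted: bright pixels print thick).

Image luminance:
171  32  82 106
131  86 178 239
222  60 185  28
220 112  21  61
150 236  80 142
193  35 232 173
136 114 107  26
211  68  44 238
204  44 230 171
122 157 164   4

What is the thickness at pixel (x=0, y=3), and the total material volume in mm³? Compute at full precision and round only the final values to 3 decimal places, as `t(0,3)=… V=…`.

t(0,3)=4.310 V=265.788

span = t_max - t_min = 4.87 - 0.79 = 4.080
L(0,3) = 220, L_eff = 1 - 220/255 = 0.137255 (inverted)
t(0,3) = 4.87 - 4.080·0.137255 = 4.310
Σt over all 10·4 pixels = 115.04
V = pitch²·Σt = 1.52²·115.04 = 265.788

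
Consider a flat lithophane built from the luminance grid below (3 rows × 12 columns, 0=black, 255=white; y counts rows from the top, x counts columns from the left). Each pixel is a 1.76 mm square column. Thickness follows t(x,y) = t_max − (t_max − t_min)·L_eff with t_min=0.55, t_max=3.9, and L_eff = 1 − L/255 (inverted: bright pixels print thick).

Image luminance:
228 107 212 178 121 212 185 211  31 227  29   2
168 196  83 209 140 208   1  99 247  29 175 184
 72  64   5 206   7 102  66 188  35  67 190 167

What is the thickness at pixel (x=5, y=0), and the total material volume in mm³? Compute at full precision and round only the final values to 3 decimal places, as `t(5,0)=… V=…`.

t(5,0)=3.335 V=250.600

span = t_max - t_min = 3.9 - 0.55 = 3.350
L(5,0) = 212, L_eff = 1 - 212/255 = 0.168627 (inverted)
t(5,0) = 3.9 - 3.350·0.168627 = 3.335
Σt over all 3·12 pixels = 412597/5100 ≈ 80.9013725
V = pitch²·Σt = 1.76²·412597/5100 = 250.600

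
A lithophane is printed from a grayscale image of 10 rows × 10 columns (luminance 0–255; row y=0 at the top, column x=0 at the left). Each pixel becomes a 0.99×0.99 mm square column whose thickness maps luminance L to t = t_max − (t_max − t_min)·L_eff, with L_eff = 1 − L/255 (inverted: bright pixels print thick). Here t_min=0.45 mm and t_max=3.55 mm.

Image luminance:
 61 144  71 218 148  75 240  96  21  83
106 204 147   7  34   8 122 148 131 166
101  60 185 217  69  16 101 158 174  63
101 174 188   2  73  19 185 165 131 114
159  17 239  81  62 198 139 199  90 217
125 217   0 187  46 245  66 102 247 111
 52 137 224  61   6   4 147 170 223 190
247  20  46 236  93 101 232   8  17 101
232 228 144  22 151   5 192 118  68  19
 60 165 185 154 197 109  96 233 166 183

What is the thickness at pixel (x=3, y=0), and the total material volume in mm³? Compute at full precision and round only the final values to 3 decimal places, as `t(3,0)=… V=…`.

t(3,0)=3.100 V=190.837

span = t_max - t_min = 3.55 - 0.45 = 3.100
L(3,0) = 218, L_eff = 1 - 218/255 = 0.145098 (inverted)
t(3,0) = 3.55 - 3.100·0.145098 = 3.100
Σt over all 10·10 pixels = 33101/170 ≈ 194.7117647
V = pitch²·Σt = 0.99²·33101/170 = 190.837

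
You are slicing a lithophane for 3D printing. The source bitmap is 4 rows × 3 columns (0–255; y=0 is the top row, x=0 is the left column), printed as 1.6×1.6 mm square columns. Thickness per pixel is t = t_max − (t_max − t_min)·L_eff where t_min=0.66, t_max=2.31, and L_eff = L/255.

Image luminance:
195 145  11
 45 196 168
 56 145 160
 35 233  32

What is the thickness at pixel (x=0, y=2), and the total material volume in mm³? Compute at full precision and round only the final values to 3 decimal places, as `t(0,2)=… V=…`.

span = t_max - t_min = 2.31 - 0.66 = 1.650
L(0,2) = 56, L_eff = 56/255 = 0.219608
t(0,2) = 2.31 - 1.650·0.219608 = 1.948
Σt over all 4·3 pixels = 31493/1700 ≈ 18.5252941
V = pitch²·Σt = 1.6²·31493/1700 = 47.425

t(0,2)=1.948 V=47.425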